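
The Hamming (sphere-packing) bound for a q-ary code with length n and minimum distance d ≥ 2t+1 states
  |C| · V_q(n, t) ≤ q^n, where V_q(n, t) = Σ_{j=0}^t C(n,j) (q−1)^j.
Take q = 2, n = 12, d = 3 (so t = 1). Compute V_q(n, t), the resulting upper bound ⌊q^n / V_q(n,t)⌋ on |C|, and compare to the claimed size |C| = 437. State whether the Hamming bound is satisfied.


V_q(n, t) = 13, q^n = 4096, Hamming bound = 315, |C| = 437 > bound (violated).

Step 1: Compute V_q(n, t) = Σ_{j=0}^1 C(n, j) (q−1)^j.
  j = 0: C(12,0)·(1)^0 = 1·1 = 1.
  j = 1: C(12,1)·(1)^1 = 12·1 = 12.
  V_q(n, t) = 1 + 12 = 13.
Step 2: q^n = 2^12 = 4096.
Step 3: Hamming bound ⌊q^n / V_q(n,t)⌋ = ⌊4096/13⌋ = 315.
Step 4: Compare |C| = 437 to 315: violated.
The claimed |C| lies above the Hamming bound, so no 2-ary code of length 12 with d ≥ 3 can have 437 codewords.


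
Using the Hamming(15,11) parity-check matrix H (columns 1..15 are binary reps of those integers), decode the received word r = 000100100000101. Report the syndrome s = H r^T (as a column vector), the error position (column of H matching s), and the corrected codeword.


s = (0, 0, 0, 1)^T, error position = 1, corrected codeword c = 100100100000101

Compute s = H r^T mod 2 one row at a time:
  s_1 = 0 + 0 + 0 + 0 + 0 + 1 + 0 + 1 = 2 ≡ 0 (mod 2).
  s_2 = 1 + 0 + 0 + 1 + 0 + 1 + 0 + 1 = 4 ≡ 0 (mod 2).
  s_3 = 0 + 0 + 0 + 1 + 0 + 0 + 0 + 1 = 2 ≡ 0 (mod 2).
  s_4 = 0 + 0 + 0 + 1 + 0 + 0 + 1 + 1 = 3 ≡ 1 (mod 2).
s = (0, 0, 0, 1)^T — this equals column 1 of H (binary 0001), so error is at position 1.
Correct: flip bit 1 of r = 000100100000101 to get c = 100100100000101.


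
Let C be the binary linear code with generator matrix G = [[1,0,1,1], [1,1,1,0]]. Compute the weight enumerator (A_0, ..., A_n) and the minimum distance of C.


Weight distribution: A_0 = 1, A_2 = 1, A_3 = 2. Minimum distance d = 2.

Enumerate all 2^2 = 4 messages m ∈ F_2^2.
For each, compute codeword c = mG in F_2^4, then tally its weight.
  m = 00 → c = 0000, weight = 0.
  m = 10 → c = 1011, weight = 3.
  m = 01 → c = 1110, weight = 3.
  m = 11 → c = 0101, weight = 2.
Tally weights:
  weight 0: 1 codewords.
  weight 2: 1 codewords.
  weight 3: 2 codewords.
Minimum distance d = smallest w > 0 with A_w > 0 = 2.
Sanity: Σ A_w = 4 = 2^2 = 4 ✓.


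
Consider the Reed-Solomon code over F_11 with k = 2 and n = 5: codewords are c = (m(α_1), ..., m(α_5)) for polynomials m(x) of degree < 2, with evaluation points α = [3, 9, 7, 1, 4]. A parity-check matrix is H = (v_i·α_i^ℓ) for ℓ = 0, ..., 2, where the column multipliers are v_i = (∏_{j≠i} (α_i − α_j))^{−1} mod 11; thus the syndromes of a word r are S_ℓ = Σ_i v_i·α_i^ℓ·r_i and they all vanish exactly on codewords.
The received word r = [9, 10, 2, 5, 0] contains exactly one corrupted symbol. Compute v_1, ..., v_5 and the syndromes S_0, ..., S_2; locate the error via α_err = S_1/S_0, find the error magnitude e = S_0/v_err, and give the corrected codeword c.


S = (4, 6, 9), error at position 3, error magnitude e = 7, c = [9, 10, 6, 5, 0].

Step 1: column multipliers v_i = (∏_{j≠i}(α_i − α_j))^{−1} mod 11.
  i = 1 (α = 3): (3−9)(3−7)(3−1)(3−4) = (−6)·(−4)·2·(−1) = −48 ≡ 7, so v_1 = 7^{−1} = 8 (mod 11).
  i = 2 (α = 9): (9−3)(9−7)(9−1)(9−4) = 6·2·8·5 = 480 ≡ 7, so v_2 = 7^{−1} = 8 (mod 11).
  i = 3 (α = 7): (7−3)(7−9)(7−1)(7−4) = 4·(−2)·6·3 = −144 ≡ 10, so v_3 = 10^{−1} = 10 (mod 11).
  i = 4 (α = 1): (1−3)(1−9)(1−7)(1−4) = (−2)·(−8)·(−6)·(−3) = 288 ≡ 2, so v_4 = 2^{−1} = 6 (mod 11).
  i = 5 (α = 4): (4−3)(4−9)(4−7)(4−1) = 1·(−5)·(−3)·3 = 45 ≡ 1, so v_5 = 1^{−1} = 1 (mod 11).
  v = [8, 8, 10, 6, 1].
Step 2: syndromes of r = [9, 10, 2, 5, 0] (all sums mod 11).
  S_0 = Σ v_i r_i = 8·9 + 8·10 + 10·2 + 6·5 + 1·0 = 202 ≡ 4.
  S_1 = Σ v_i α_i r_i = 8·3·9 + 8·9·10 + 10·7·2 + 6·1·5 + 1·4·0 = 1106 ≡ 6.
  α_i^2 mod 11 = [9, 4, 5, 1, 5].
  S_2 = Σ v_i α_i^2 r_i = 8·9·9 + 8·4·10 + 10·5·2 + 6·1·5 + 1·5·0 = 1098 ≡ 9.
  S = (4, 6, 9) ≠ 0, so r is not a codeword (an error is present).
Step 3: locate the error. For a single error e at position i, S_ℓ = v_i·e·α_i^ℓ, so α_err = S_1/S_0.
  S_0^{−1} = 4^{−1} = 3 (mod 11), so α_err = 6·3 = 18 ≡ 7 = α_3. Error position i = 3.
  Consistency check: S_2/S_1 = 9·2 = 18 ≡ 7 = α_err ✓ (single-error assumption holds).
Step 4: error magnitude e = S_0/v_3 = S_0·∏_{j≠3}(α_3 − α_j) = 4·10 = 40 ≡ 7 (mod 11).
Step 5: correct position 3: c_3 = r_3 − e = 2 − 7 ≡ 6 (mod 11). Hence c = [9, 10, 6, 5, 0].
  Check: interpolating c through the α_i gives m(x) = 3 + 2·x (degree < 2) with m(α_i) = c_i for every i, so c is indeed a codeword.


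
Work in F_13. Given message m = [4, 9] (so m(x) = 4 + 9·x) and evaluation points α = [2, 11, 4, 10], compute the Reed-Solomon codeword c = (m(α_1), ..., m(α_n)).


c = [9, 12, 1, 3]

Message polynomial: m(x) = 4 + 9·x (mod 13).
For each evaluation point α_i, compute m(α_i) mod 13:
  α_1 = 2: Horner steps 9 → 9, so m(2) = 9.
  α_2 = 11: Horner steps 9 → 12, so m(11) = 12.
  α_3 = 4: Horner steps 9 → 1, so m(4) = 1.
  α_4 = 10: Horner steps 9 → 3, so m(10) = 3.
Codeword c = [9, 12, 1, 3] ∈ F_13^4.


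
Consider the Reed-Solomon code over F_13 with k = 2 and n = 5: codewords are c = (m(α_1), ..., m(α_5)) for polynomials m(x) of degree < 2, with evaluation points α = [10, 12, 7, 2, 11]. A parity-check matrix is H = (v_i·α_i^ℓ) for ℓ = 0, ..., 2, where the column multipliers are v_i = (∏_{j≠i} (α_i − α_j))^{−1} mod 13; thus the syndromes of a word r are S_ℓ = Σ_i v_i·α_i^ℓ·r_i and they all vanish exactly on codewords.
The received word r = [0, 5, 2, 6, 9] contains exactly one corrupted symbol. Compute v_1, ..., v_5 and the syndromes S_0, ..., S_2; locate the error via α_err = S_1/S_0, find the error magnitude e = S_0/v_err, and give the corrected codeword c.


S = (10, 5, 9), error at position 3, error magnitude e = 3, c = [0, 5, 12, 6, 9].

Step 1: column multipliers v_i = (∏_{j≠i}(α_i − α_j))^{−1} mod 13.
  i = 1 (α = 10): (10−12)(10−7)(10−2)(10−11) = (−2)·3·8·(−1) = 48 ≡ 9, so v_1 = 9^{−1} = 3 (mod 13).
  i = 2 (α = 12): (12−10)(12−7)(12−2)(12−11) = 2·5·10·1 = 100 ≡ 9, so v_2 = 9^{−1} = 3 (mod 13).
  i = 3 (α = 7): (7−10)(7−12)(7−2)(7−11) = (−3)·(−5)·5·(−4) = −300 ≡ 12, so v_3 = 12^{−1} = 12 (mod 13).
  i = 4 (α = 2): (2−10)(2−12)(2−7)(2−11) = (−8)·(−10)·(−5)·(−9) = 3600 ≡ 12, so v_4 = 12^{−1} = 12 (mod 13).
  i = 5 (α = 11): (11−10)(11−12)(11−7)(11−2) = 1·(−1)·4·9 = −36 ≡ 3, so v_5 = 3^{−1} = 9 (mod 13).
  v = [3, 3, 12, 12, 9].
Step 2: syndromes of r = [0, 5, 2, 6, 9] (all sums mod 13).
  S_0 = Σ v_i r_i = 3·0 + 3·5 + 12·2 + 12·6 + 9·9 = 192 ≡ 10.
  S_1 = Σ v_i α_i r_i = 3·10·0 + 3·12·5 + 12·7·2 + 12·2·6 + 9·11·9 = 1383 ≡ 5.
  α_i^2 mod 13 = [9, 1, 10, 4, 4].
  S_2 = Σ v_i α_i^2 r_i = 3·9·0 + 3·1·5 + 12·10·2 + 12·4·6 + 9·4·9 = 867 ≡ 9.
  S = (10, 5, 9) ≠ 0, so r is not a codeword (an error is present).
Step 3: locate the error. For a single error e at position i, S_ℓ = v_i·e·α_i^ℓ, so α_err = S_1/S_0.
  S_0^{−1} = 10^{−1} = 4 (mod 13), so α_err = 5·4 = 20 ≡ 7 = α_3. Error position i = 3.
  Consistency check: S_2/S_1 = 9·8 = 72 ≡ 7 = α_err ✓ (single-error assumption holds).
Step 4: error magnitude e = S_0/v_3 = S_0·∏_{j≠3}(α_3 − α_j) = 10·12 = 120 ≡ 3 (mod 13).
Step 5: correct position 3: c_3 = r_3 − e = 2 − 3 ≡ 12 (mod 13). Hence c = [0, 5, 12, 6, 9].
  Check: interpolating c through the α_i gives m(x) = 1 + 9·x (degree < 2) with m(α_i) = c_i for every i, so c is indeed a codeword.


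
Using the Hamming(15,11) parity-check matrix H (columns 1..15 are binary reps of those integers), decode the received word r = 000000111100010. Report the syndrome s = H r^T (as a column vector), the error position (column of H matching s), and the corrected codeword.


s = (0, 0, 1, 0)^T, error position = 2, corrected codeword c = 010000111100010

Compute s = H r^T mod 2 one row at a time:
  s_1 = 1 + 1 + 1 + 0 + 0 + 0 + 1 + 0 = 4 ≡ 0 (mod 2).
  s_2 = 0 + 0 + 0 + 1 + 0 + 0 + 1 + 0 = 2 ≡ 0 (mod 2).
  s_3 = 0 + 0 + 0 + 1 + 1 + 0 + 1 + 0 = 3 ≡ 1 (mod 2).
  s_4 = 0 + 0 + 0 + 1 + 1 + 0 + 0 + 0 = 2 ≡ 0 (mod 2).
s = (0, 0, 1, 0)^T — this equals column 2 of H (binary 0010), so error is at position 2.
Correct: flip bit 2 of r = 000000111100010 to get c = 010000111100010.


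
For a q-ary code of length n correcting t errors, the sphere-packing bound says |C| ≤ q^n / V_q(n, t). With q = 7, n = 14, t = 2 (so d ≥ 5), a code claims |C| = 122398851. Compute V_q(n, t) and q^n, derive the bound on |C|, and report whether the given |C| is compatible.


V_q(n, t) = 3361, q^n = 678223072849, Hamming bound = 201792047, |C| = 122398851 ≤ bound (satisfied).

Step 1: Compute V_q(n, t) = Σ_{j=0}^2 C(n, j) (q−1)^j.
  j = 0: C(14,0)·(6)^0 = 1·1 = 1.
  j = 1: C(14,1)·(6)^1 = 14·6 = 84.
  j = 2: C(14,2)·(6)^2 = 91·36 = 3276.
  V_q(n, t) = 1 + 84 + 3276 = 3361.
Step 2: q^n = 7^14 = 678223072849.
Step 3: Hamming bound ⌊q^n / V_q(n,t)⌋ = ⌊678223072849/3361⌋ = 201792047.
Step 4: Compare |C| = 122398851 to 201792047: satisfied.
The claimed |C| lies below the Hamming bound.


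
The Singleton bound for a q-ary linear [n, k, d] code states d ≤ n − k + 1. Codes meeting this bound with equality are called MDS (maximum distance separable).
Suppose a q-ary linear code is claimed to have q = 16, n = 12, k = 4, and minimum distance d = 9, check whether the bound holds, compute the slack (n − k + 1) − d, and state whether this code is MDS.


Singleton RHS = n − k + 1 = 9, slack = 0, bound satisfied, MDS.

Singleton bound: d ≤ n − k + 1.
Here n = 12, k = 4, so n − k + 1 = 9.
Given d = 9, check d ≤ 9: YES.
Slack = (n − k + 1) − d = 0.
The code is MDS (slack = 0).
Description: the claimed parameters are [12, 4, 9]_16; such a code would be MDS (meets Singleton bound).


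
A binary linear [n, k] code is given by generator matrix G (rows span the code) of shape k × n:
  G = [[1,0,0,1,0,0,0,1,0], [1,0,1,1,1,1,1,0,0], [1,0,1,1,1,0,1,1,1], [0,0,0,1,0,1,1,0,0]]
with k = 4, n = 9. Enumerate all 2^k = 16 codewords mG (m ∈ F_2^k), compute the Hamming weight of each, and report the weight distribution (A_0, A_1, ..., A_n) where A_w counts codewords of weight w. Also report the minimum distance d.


Weight distribution: A_0 = 1, A_3 = 5, A_4 = 5, A_5 = 2, A_6 = 2, A_7 = 1. Minimum distance d = 3.

Enumerate all 2^4 = 16 messages m ∈ F_2^4.
For each, compute codeword c = mG in F_2^9, then tally its weight.
  m = 0000 → c = 000000000, weight = 0.
  m = 1000 → c = 100100010, weight = 3.
  m = 0100 → c = 101111100, weight = 6.
  m = 1100 → c = 001011110, weight = 5.
  m = 0010 → c = 101110111, weight = 7.
  m = 1010 → c = 001010101, weight = 4.
  m = 0110 → c = 000001011, weight = 3.
  m = 1110 → c = 100101001, weight = 4.
  m = 0001 → c = 000101100, weight = 3.
  m = 1001 → c = 100001110, weight = 4.
  m = 0101 → c = 101010000, weight = 3.
  m = 1101 → c = 001110010, weight = 4.
  m = 0011 → c = 101011011, weight = 6.
  m = 1011 → c = 001111001, weight = 5.
  m = 0111 → c = 000100111, weight = 4.
  m = 1111 → c = 100000101, weight = 3.
Tally weights:
  weight 0: 1 codewords.
  weight 3: 5 codewords.
  weight 4: 5 codewords.
  weight 5: 2 codewords.
  weight 6: 2 codewords.
  weight 7: 1 codewords.
Minimum distance d = smallest w > 0 with A_w > 0 = 3.
Sanity: Σ A_w = 16 = 2^4 = 16 ✓.


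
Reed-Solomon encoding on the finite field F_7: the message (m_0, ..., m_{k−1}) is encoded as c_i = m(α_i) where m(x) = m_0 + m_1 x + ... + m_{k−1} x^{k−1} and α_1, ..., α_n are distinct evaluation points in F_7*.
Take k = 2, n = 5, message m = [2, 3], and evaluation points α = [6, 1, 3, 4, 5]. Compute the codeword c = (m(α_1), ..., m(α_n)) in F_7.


c = [6, 5, 4, 0, 3]

Message polynomial: m(x) = 2 + 3·x (mod 7).
For each evaluation point α_i, compute m(α_i) mod 7:
  α_1 = 6: Horner steps 3 → 6, so m(6) = 6.
  α_2 = 1: Horner steps 3 → 5, so m(1) = 5.
  α_3 = 3: Horner steps 3 → 4, so m(3) = 4.
  α_4 = 4: Horner steps 3 → 0, so m(4) = 0.
  α_5 = 5: Horner steps 3 → 3, so m(5) = 3.
Codeword c = [6, 5, 4, 0, 3] ∈ F_7^5.


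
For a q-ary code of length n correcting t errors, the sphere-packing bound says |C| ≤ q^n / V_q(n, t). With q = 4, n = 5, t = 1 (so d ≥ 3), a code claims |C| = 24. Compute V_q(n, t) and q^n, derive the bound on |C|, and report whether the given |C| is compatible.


V_q(n, t) = 16, q^n = 1024, Hamming bound = 64, |C| = 24 ≤ bound (satisfied).

Step 1: Compute V_q(n, t) = Σ_{j=0}^1 C(n, j) (q−1)^j.
  j = 0: C(5,0)·(3)^0 = 1·1 = 1.
  j = 1: C(5,1)·(3)^1 = 5·3 = 15.
  V_q(n, t) = 1 + 15 = 16.
Step 2: q^n = 4^5 = 1024.
Step 3: Hamming bound ⌊q^n / V_q(n,t)⌋ = ⌊1024/16⌋ = 64.
Step 4: Compare |C| = 24 to 64: satisfied.
The claimed |C| lies below the Hamming bound.


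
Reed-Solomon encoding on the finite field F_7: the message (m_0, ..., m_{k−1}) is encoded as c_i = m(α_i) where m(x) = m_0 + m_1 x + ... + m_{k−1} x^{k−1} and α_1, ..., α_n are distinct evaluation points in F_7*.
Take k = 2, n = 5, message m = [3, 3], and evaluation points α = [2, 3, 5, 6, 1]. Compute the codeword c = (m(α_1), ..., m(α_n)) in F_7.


c = [2, 5, 4, 0, 6]

Message polynomial: m(x) = 3 + 3·x (mod 7).
For each evaluation point α_i, compute m(α_i) mod 7:
  α_1 = 2: Horner steps 3 → 2, so m(2) = 2.
  α_2 = 3: Horner steps 3 → 5, so m(3) = 5.
  α_3 = 5: Horner steps 3 → 4, so m(5) = 4.
  α_4 = 6: Horner steps 3 → 0, so m(6) = 0.
  α_5 = 1: Horner steps 3 → 6, so m(1) = 6.
Codeword c = [2, 5, 4, 0, 6] ∈ F_7^5.


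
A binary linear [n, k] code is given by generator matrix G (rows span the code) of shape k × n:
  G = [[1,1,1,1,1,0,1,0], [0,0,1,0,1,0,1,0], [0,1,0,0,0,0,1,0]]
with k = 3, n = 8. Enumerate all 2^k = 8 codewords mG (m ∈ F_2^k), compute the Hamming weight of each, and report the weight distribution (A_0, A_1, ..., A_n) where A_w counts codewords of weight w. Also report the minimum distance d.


Weight distribution: A_0 = 1, A_2 = 1, A_3 = 4, A_4 = 1, A_6 = 1. Minimum distance d = 2.

Enumerate all 2^3 = 8 messages m ∈ F_2^3.
For each, compute codeword c = mG in F_2^8, then tally its weight.
  m = 000 → c = 00000000, weight = 0.
  m = 100 → c = 11111010, weight = 6.
  m = 010 → c = 00101010, weight = 3.
  m = 110 → c = 11010000, weight = 3.
  m = 001 → c = 01000010, weight = 2.
  m = 101 → c = 10111000, weight = 4.
  m = 011 → c = 01101000, weight = 3.
  m = 111 → c = 10010010, weight = 3.
Tally weights:
  weight 0: 1 codewords.
  weight 2: 1 codewords.
  weight 3: 4 codewords.
  weight 4: 1 codewords.
  weight 6: 1 codewords.
Minimum distance d = smallest w > 0 with A_w > 0 = 2.
Sanity: Σ A_w = 8 = 2^3 = 8 ✓.


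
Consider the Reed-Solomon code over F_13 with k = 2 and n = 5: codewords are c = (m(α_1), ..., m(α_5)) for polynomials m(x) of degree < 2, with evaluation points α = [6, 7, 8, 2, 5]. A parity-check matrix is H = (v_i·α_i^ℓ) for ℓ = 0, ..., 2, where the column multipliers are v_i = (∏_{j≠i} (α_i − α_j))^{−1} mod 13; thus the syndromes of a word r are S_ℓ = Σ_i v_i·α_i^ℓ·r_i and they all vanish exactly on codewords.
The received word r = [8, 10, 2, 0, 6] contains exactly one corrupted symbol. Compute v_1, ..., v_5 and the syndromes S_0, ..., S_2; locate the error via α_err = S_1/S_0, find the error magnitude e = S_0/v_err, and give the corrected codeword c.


S = (12, 5, 1), error at position 3, error magnitude e = 3, c = [8, 10, 12, 0, 6].

Step 1: column multipliers v_i = (∏_{j≠i}(α_i − α_j))^{−1} mod 13.
  i = 1 (α = 6): (6−7)(6−8)(6−2)(6−5) = (−1)·(−2)·4·1 = 8 ≡ 8, so v_1 = 8^{−1} = 5 (mod 13).
  i = 2 (α = 7): (7−6)(7−8)(7−2)(7−5) = 1·(−1)·5·2 = −10 ≡ 3, so v_2 = 3^{−1} = 9 (mod 13).
  i = 3 (α = 8): (8−6)(8−7)(8−2)(8−5) = 2·1·6·3 = 36 ≡ 10, so v_3 = 10^{−1} = 4 (mod 13).
  i = 4 (α = 2): (2−6)(2−7)(2−8)(2−5) = (−4)·(−5)·(−6)·(−3) = 360 ≡ 9, so v_4 = 9^{−1} = 3 (mod 13).
  i = 5 (α = 5): (5−6)(5−7)(5−8)(5−2) = (−1)·(−2)·(−3)·3 = −18 ≡ 8, so v_5 = 8^{−1} = 5 (mod 13).
  v = [5, 9, 4, 3, 5].
Step 2: syndromes of r = [8, 10, 2, 0, 6] (all sums mod 13).
  S_0 = Σ v_i r_i = 5·8 + 9·10 + 4·2 + 3·0 + 5·6 = 168 ≡ 12.
  S_1 = Σ v_i α_i r_i = 5·6·8 + 9·7·10 + 4·8·2 + 3·2·0 + 5·5·6 = 1084 ≡ 5.
  α_i^2 mod 13 = [10, 10, 12, 4, 12].
  S_2 = Σ v_i α_i^2 r_i = 5·10·8 + 9·10·10 + 4·12·2 + 3·4·0 + 5·12·6 = 1756 ≡ 1.
  S = (12, 5, 1) ≠ 0, so r is not a codeword (an error is present).
Step 3: locate the error. For a single error e at position i, S_ℓ = v_i·e·α_i^ℓ, so α_err = S_1/S_0.
  S_0^{−1} = 12^{−1} = 12 (mod 13), so α_err = 5·12 = 60 ≡ 8 = α_3. Error position i = 3.
  Consistency check: S_2/S_1 = 1·8 = 8 ≡ 8 = α_err ✓ (single-error assumption holds).
Step 4: error magnitude e = S_0/v_3 = S_0·∏_{j≠3}(α_3 − α_j) = 12·10 = 120 ≡ 3 (mod 13).
Step 5: correct position 3: c_3 = r_3 − e = 2 − 3 ≡ 12 (mod 13). Hence c = [8, 10, 12, 0, 6].
  Check: interpolating c through the α_i gives m(x) = 9 + 2·x (degree < 2) with m(α_i) = c_i for every i, so c is indeed a codeword.


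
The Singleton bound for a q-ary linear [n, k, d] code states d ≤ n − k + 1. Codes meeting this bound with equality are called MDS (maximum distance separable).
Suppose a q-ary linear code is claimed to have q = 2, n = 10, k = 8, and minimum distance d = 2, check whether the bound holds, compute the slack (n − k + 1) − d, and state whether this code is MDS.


Singleton RHS = n − k + 1 = 3, slack = 1, bound satisfied, not MDS.

Singleton bound: d ≤ n − k + 1.
Here n = 10, k = 8, so n − k + 1 = 3.
Given d = 2, check d ≤ 3: YES.
Slack = (n − k + 1) − d = 1.
The code is NOT MDS (slack = 1 > 0).
Description: the claimed parameters are [10, 8, 2]_2; such a code would be non-MDS.


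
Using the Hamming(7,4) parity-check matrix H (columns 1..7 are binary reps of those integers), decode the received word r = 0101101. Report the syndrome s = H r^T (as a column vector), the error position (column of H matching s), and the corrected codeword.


s = (1, 0, 0)^T, error position = 4, corrected codeword c = 0100101

Compute s = H r^T mod 2 one row at a time:
  s_1 = 1 + 1 + 0 + 1 = 3 ≡ 1 (mod 2).
  s_2 = 1 + 0 + 0 + 1 = 2 ≡ 0 (mod 2).
  s_3 = 0 + 0 + 1 + 1 = 2 ≡ 0 (mod 2).
s = (1, 0, 0)^T — this equals column 4 of H (binary 100), so error is at position 4.
Correct: flip bit 4 of r = 0101101 to get c = 0100101.


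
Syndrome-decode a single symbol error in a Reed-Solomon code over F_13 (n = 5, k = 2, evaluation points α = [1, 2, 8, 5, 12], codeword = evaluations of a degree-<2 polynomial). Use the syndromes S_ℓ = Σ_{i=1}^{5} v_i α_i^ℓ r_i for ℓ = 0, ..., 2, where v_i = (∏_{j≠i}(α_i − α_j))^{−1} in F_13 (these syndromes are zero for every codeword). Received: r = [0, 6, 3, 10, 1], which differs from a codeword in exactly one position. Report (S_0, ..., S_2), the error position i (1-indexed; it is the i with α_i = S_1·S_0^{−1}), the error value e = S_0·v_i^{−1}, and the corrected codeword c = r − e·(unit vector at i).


S = (5, 12, 8), error at position 4, error magnitude e = 12, c = [0, 6, 3, 11, 1].

Step 1: column multipliers v_i = (∏_{j≠i}(α_i − α_j))^{−1} mod 13.
  i = 1 (α = 1): (1−2)(1−8)(1−5)(1−12) = (−1)·(−7)·(−4)·(−11) = 308 ≡ 9, so v_1 = 9^{−1} = 3 (mod 13).
  i = 2 (α = 2): (2−1)(2−8)(2−5)(2−12) = 1·(−6)·(−3)·(−10) = −180 ≡ 2, so v_2 = 2^{−1} = 7 (mod 13).
  i = 3 (α = 8): (8−1)(8−2)(8−5)(8−12) = 7·6·3·(−4) = −504 ≡ 3, so v_3 = 3^{−1} = 9 (mod 13).
  i = 4 (α = 5): (5−1)(5−2)(5−8)(5−12) = 4·3·(−3)·(−7) = 252 ≡ 5, so v_4 = 5^{−1} = 8 (mod 13).
  i = 5 (α = 12): (12−1)(12−2)(12−8)(12−5) = 11·10·4·7 = 3080 ≡ 12, so v_5 = 12^{−1} = 12 (mod 13).
  v = [3, 7, 9, 8, 12].
Step 2: syndromes of r = [0, 6, 3, 10, 1] (all sums mod 13).
  S_0 = Σ v_i r_i = 3·0 + 7·6 + 9·3 + 8·10 + 12·1 = 161 ≡ 5.
  S_1 = Σ v_i α_i r_i = 3·1·0 + 7·2·6 + 9·8·3 + 8·5·10 + 12·12·1 = 844 ≡ 12.
  α_i^2 mod 13 = [1, 4, 12, 12, 1].
  S_2 = Σ v_i α_i^2 r_i = 3·1·0 + 7·4·6 + 9·12·3 + 8·12·10 + 12·1·1 = 1464 ≡ 8.
  S = (5, 12, 8) ≠ 0, so r is not a codeword (an error is present).
Step 3: locate the error. For a single error e at position i, S_ℓ = v_i·e·α_i^ℓ, so α_err = S_1/S_0.
  S_0^{−1} = 5^{−1} = 8 (mod 13), so α_err = 12·8 = 96 ≡ 5 = α_4. Error position i = 4.
  Consistency check: S_2/S_1 = 8·12 = 96 ≡ 5 = α_err ✓ (single-error assumption holds).
Step 4: error magnitude e = S_0/v_4 = S_0·∏_{j≠4}(α_4 − α_j) = 5·5 = 25 ≡ 12 (mod 13).
Step 5: correct position 4: c_4 = r_4 − e = 10 − 12 ≡ 11 (mod 13). Hence c = [0, 6, 3, 11, 1].
  Check: interpolating c through the α_i gives m(x) = 7 + 6·x (degree < 2) with m(α_i) = c_i for every i, so c is indeed a codeword.


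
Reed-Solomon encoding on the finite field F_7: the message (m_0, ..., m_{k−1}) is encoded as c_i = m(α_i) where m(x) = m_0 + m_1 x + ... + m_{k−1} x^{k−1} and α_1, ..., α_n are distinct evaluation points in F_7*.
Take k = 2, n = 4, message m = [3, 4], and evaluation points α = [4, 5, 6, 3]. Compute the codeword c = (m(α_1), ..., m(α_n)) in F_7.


c = [5, 2, 6, 1]

Message polynomial: m(x) = 3 + 4·x (mod 7).
For each evaluation point α_i, compute m(α_i) mod 7:
  α_1 = 4: Horner steps 4 → 5, so m(4) = 5.
  α_2 = 5: Horner steps 4 → 2, so m(5) = 2.
  α_3 = 6: Horner steps 4 → 6, so m(6) = 6.
  α_4 = 3: Horner steps 4 → 1, so m(3) = 1.
Codeword c = [5, 2, 6, 1] ∈ F_7^4.


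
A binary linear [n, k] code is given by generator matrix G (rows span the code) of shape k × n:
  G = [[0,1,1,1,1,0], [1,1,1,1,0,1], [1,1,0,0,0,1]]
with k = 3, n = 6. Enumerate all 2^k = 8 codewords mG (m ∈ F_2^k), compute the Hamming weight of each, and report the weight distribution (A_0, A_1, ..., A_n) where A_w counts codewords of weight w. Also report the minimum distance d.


Weight distribution: A_0 = 1, A_2 = 2, A_3 = 2, A_4 = 1, A_5 = 2. Minimum distance d = 2.

Enumerate all 2^3 = 8 messages m ∈ F_2^3.
For each, compute codeword c = mG in F_2^6, then tally its weight.
  m = 000 → c = 000000, weight = 0.
  m = 100 → c = 011110, weight = 4.
  m = 010 → c = 111101, weight = 5.
  m = 110 → c = 100011, weight = 3.
  m = 001 → c = 110001, weight = 3.
  m = 101 → c = 101111, weight = 5.
  m = 011 → c = 001100, weight = 2.
  m = 111 → c = 010010, weight = 2.
Tally weights:
  weight 0: 1 codewords.
  weight 2: 2 codewords.
  weight 3: 2 codewords.
  weight 4: 1 codewords.
  weight 5: 2 codewords.
Minimum distance d = smallest w > 0 with A_w > 0 = 2.
Sanity: Σ A_w = 8 = 2^3 = 8 ✓.


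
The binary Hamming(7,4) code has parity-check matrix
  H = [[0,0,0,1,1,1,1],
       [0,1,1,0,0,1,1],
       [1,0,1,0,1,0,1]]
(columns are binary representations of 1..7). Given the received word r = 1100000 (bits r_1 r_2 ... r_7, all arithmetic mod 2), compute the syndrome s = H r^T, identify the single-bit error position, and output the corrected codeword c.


s = (0, 1, 1)^T, error position = 3, corrected codeword c = 1110000

Compute s = H r^T mod 2 one row at a time:
  s_1 = 0 + 0 + 0 + 0 = 0 ≡ 0 (mod 2).
  s_2 = 1 + 0 + 0 + 0 = 1 ≡ 1 (mod 2).
  s_3 = 1 + 0 + 0 + 0 = 1 ≡ 1 (mod 2).
s = (0, 1, 1)^T — this equals column 3 of H (binary 011), so error is at position 3.
Correct: flip bit 3 of r = 1100000 to get c = 1110000.


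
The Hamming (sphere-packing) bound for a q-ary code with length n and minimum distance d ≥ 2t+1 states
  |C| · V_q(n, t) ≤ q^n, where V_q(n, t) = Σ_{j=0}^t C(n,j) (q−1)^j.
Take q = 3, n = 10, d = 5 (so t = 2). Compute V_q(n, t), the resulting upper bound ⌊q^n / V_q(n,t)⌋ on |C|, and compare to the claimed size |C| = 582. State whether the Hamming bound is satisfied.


V_q(n, t) = 201, q^n = 59049, Hamming bound = 293, |C| = 582 > bound (violated).

Step 1: Compute V_q(n, t) = Σ_{j=0}^2 C(n, j) (q−1)^j.
  j = 0: C(10,0)·(2)^0 = 1·1 = 1.
  j = 1: C(10,1)·(2)^1 = 10·2 = 20.
  j = 2: C(10,2)·(2)^2 = 45·4 = 180.
  V_q(n, t) = 1 + 20 + 180 = 201.
Step 2: q^n = 3^10 = 59049.
Step 3: Hamming bound ⌊q^n / V_q(n,t)⌋ = ⌊59049/201⌋ = 293.
Step 4: Compare |C| = 582 to 293: violated.
The claimed |C| lies above the Hamming bound, so no 3-ary code of length 10 with d ≥ 5 can have 582 codewords.


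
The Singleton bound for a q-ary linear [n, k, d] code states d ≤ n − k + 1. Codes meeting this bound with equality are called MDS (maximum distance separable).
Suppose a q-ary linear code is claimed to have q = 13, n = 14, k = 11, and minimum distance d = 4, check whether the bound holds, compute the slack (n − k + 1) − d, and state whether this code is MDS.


Singleton RHS = n − k + 1 = 4, slack = 0, bound satisfied, MDS.

Singleton bound: d ≤ n − k + 1.
Here n = 14, k = 11, so n − k + 1 = 4.
Given d = 4, check d ≤ 4: YES.
Slack = (n − k + 1) − d = 0.
The code is MDS (slack = 0).
Description: the claimed parameters are [14, 11, 4]_13; such a code would be MDS (meets Singleton bound).


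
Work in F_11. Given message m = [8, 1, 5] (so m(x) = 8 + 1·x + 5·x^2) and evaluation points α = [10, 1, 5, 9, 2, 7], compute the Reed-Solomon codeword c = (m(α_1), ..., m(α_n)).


c = [1, 3, 6, 4, 8, 7]

Message polynomial: m(x) = 8 + 1·x + 5·x^2 (mod 11).
For each evaluation point α_i, compute m(α_i) mod 11:
  α_1 = 10: Horner steps 5 → 7 → 1, so m(10) = 1.
  α_2 = 1: Horner steps 5 → 6 → 3, so m(1) = 3.
  α_3 = 5: Horner steps 5 → 4 → 6, so m(5) = 6.
  α_4 = 9: Horner steps 5 → 2 → 4, so m(9) = 4.
  α_5 = 2: Horner steps 5 → 0 → 8, so m(2) = 8.
  α_6 = 7: Horner steps 5 → 3 → 7, so m(7) = 7.
Codeword c = [1, 3, 6, 4, 8, 7] ∈ F_11^6.


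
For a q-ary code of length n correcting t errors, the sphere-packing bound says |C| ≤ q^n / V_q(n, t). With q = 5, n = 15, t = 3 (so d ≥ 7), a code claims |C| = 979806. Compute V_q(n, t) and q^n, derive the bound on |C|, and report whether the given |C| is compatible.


V_q(n, t) = 30861, q^n = 30517578125, Hamming bound = 988871, |C| = 979806 ≤ bound (satisfied).

Step 1: Compute V_q(n, t) = Σ_{j=0}^3 C(n, j) (q−1)^j.
  j = 0: C(15,0)·(4)^0 = 1·1 = 1.
  j = 1: C(15,1)·(4)^1 = 15·4 = 60.
  j = 2: C(15,2)·(4)^2 = 105·16 = 1680.
  j = 3: C(15,3)·(4)^3 = 455·64 = 29120.
  V_q(n, t) = 1 + 60 + 1680 + 29120 = 30861.
Step 2: q^n = 5^15 = 30517578125.
Step 3: Hamming bound ⌊q^n / V_q(n,t)⌋ = ⌊30517578125/30861⌋ = 988871.
Step 4: Compare |C| = 979806 to 988871: satisfied.
The claimed |C| lies below the Hamming bound.


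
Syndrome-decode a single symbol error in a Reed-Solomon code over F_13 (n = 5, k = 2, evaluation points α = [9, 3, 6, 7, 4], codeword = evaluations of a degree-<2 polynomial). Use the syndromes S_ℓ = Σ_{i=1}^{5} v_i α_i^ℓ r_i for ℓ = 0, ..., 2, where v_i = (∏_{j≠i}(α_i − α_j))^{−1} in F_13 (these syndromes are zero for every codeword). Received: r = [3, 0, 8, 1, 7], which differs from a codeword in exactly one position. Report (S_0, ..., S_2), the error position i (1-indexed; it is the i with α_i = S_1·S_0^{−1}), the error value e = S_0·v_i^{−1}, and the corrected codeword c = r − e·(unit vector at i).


S = (6, 3, 8), error at position 4, error magnitude e = 12, c = [3, 0, 8, 2, 7].

Step 1: column multipliers v_i = (∏_{j≠i}(α_i − α_j))^{−1} mod 13.
  i = 1 (α = 9): (9−3)(9−6)(9−7)(9−4) = 6·3·2·5 = 180 ≡ 11, so v_1 = 11^{−1} = 6 (mod 13).
  i = 2 (α = 3): (3−9)(3−6)(3−7)(3−4) = (−6)·(−3)·(−4)·(−1) = 72 ≡ 7, so v_2 = 7^{−1} = 2 (mod 13).
  i = 3 (α = 6): (6−9)(6−3)(6−7)(6−4) = (−3)·3·(−1)·2 = 18 ≡ 5, so v_3 = 5^{−1} = 8 (mod 13).
  i = 4 (α = 7): (7−9)(7−3)(7−6)(7−4) = (−2)·4·1·3 = −24 ≡ 2, so v_4 = 2^{−1} = 7 (mod 13).
  i = 5 (α = 4): (4−9)(4−3)(4−6)(4−7) = (−5)·1·(−2)·(−3) = −30 ≡ 9, so v_5 = 9^{−1} = 3 (mod 13).
  v = [6, 2, 8, 7, 3].
Step 2: syndromes of r = [3, 0, 8, 1, 7] (all sums mod 13).
  S_0 = Σ v_i r_i = 6·3 + 2·0 + 8·8 + 7·1 + 3·7 = 110 ≡ 6.
  S_1 = Σ v_i α_i r_i = 6·9·3 + 2·3·0 + 8·6·8 + 7·7·1 + 3·4·7 = 679 ≡ 3.
  α_i^2 mod 13 = [3, 9, 10, 10, 3].
  S_2 = Σ v_i α_i^2 r_i = 6·3·3 + 2·9·0 + 8·10·8 + 7·10·1 + 3·3·7 = 827 ≡ 8.
  S = (6, 3, 8) ≠ 0, so r is not a codeword (an error is present).
Step 3: locate the error. For a single error e at position i, S_ℓ = v_i·e·α_i^ℓ, so α_err = S_1/S_0.
  S_0^{−1} = 6^{−1} = 11 (mod 13), so α_err = 3·11 = 33 ≡ 7 = α_4. Error position i = 4.
  Consistency check: S_2/S_1 = 8·9 = 72 ≡ 7 = α_err ✓ (single-error assumption holds).
Step 4: error magnitude e = S_0/v_4 = S_0·∏_{j≠4}(α_4 − α_j) = 6·2 = 12 ≡ 12 (mod 13).
Step 5: correct position 4: c_4 = r_4 − e = 1 − 12 ≡ 2 (mod 13). Hence c = [3, 0, 8, 2, 7].
  Check: interpolating c through the α_i gives m(x) = 5 + 7·x (degree < 2) with m(α_i) = c_i for every i, so c is indeed a codeword.


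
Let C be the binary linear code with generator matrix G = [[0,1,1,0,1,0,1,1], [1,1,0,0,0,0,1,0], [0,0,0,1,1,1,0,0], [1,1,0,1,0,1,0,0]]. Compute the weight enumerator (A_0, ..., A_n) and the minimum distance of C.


Weight distribution: A_0 = 1, A_2 = 1, A_3 = 5, A_4 = 3, A_5 = 2, A_6 = 3, A_7 = 1. Minimum distance d = 2.

Enumerate all 2^4 = 16 messages m ∈ F_2^4.
For each, compute codeword c = mG in F_2^8, then tally its weight.
  m = 0000 → c = 00000000, weight = 0.
  m = 1000 → c = 01101011, weight = 5.
  m = 0100 → c = 11000010, weight = 3.
  m = 1100 → c = 10101001, weight = 4.
  m = 0010 → c = 00011100, weight = 3.
  m = 1010 → c = 01110111, weight = 6.
  m = 0110 → c = 11011110, weight = 6.
  m = 1110 → c = 10110101, weight = 5.
  m = 0001 → c = 11010100, weight = 4.
  m = 1001 → c = 10111111, weight = 7.
  m = 0101 → c = 00010110, weight = 3.
  m = 1101 → c = 01111101, weight = 6.
  m = 0011 → c = 11001000, weight = 3.
  m = 1011 → c = 10100011, weight = 4.
  m = 0111 → c = 00001010, weight = 2.
  m = 1111 → c = 01100001, weight = 3.
Tally weights:
  weight 0: 1 codewords.
  weight 2: 1 codewords.
  weight 3: 5 codewords.
  weight 4: 3 codewords.
  weight 5: 2 codewords.
  weight 6: 3 codewords.
  weight 7: 1 codewords.
Minimum distance d = smallest w > 0 with A_w > 0 = 2.
Sanity: Σ A_w = 16 = 2^4 = 16 ✓.


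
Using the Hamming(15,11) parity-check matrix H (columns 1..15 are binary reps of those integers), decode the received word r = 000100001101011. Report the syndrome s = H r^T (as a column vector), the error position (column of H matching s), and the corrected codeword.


s = (1, 0, 1, 0)^T, error position = 10, corrected codeword c = 000100001001011

Compute s = H r^T mod 2 one row at a time:
  s_1 = 0 + 1 + 1 + 0 + 1 + 0 + 1 + 1 = 5 ≡ 1 (mod 2).
  s_2 = 1 + 0 + 0 + 0 + 1 + 0 + 1 + 1 = 4 ≡ 0 (mod 2).
  s_3 = 0 + 0 + 0 + 0 + 1 + 0 + 1 + 1 = 3 ≡ 1 (mod 2).
  s_4 = 0 + 0 + 0 + 0 + 1 + 0 + 0 + 1 = 2 ≡ 0 (mod 2).
s = (1, 0, 1, 0)^T — this equals column 10 of H (binary 1010), so error is at position 10.
Correct: flip bit 10 of r = 000100001101011 to get c = 000100001001011.


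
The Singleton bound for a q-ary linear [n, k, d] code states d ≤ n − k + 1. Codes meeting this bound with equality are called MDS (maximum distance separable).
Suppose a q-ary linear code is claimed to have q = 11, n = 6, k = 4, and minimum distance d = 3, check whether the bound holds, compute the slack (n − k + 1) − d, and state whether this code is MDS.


Singleton RHS = n − k + 1 = 3, slack = 0, bound satisfied, MDS.

Singleton bound: d ≤ n − k + 1.
Here n = 6, k = 4, so n − k + 1 = 3.
Given d = 3, check d ≤ 3: YES.
Slack = (n − k + 1) − d = 0.
The code is MDS (slack = 0).
Description: the claimed parameters are [6, 4, 3]_11; such a code would be MDS (meets Singleton bound).


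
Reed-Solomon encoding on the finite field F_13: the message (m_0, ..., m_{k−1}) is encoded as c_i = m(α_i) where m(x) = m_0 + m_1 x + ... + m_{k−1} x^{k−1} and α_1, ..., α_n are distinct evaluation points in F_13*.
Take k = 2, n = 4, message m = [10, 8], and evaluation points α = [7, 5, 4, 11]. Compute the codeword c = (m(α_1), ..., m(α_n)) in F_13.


c = [1, 11, 3, 7]

Message polynomial: m(x) = 10 + 8·x (mod 13).
For each evaluation point α_i, compute m(α_i) mod 13:
  α_1 = 7: Horner steps 8 → 1, so m(7) = 1.
  α_2 = 5: Horner steps 8 → 11, so m(5) = 11.
  α_3 = 4: Horner steps 8 → 3, so m(4) = 3.
  α_4 = 11: Horner steps 8 → 7, so m(11) = 7.
Codeword c = [1, 11, 3, 7] ∈ F_13^4.


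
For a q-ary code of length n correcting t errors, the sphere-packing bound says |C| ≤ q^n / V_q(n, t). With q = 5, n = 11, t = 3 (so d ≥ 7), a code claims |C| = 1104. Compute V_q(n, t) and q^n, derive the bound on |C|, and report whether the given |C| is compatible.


V_q(n, t) = 11485, q^n = 48828125, Hamming bound = 4251, |C| = 1104 ≤ bound (satisfied).

Step 1: Compute V_q(n, t) = Σ_{j=0}^3 C(n, j) (q−1)^j.
  j = 0: C(11,0)·(4)^0 = 1·1 = 1.
  j = 1: C(11,1)·(4)^1 = 11·4 = 44.
  j = 2: C(11,2)·(4)^2 = 55·16 = 880.
  j = 3: C(11,3)·(4)^3 = 165·64 = 10560.
  V_q(n, t) = 1 + 44 + 880 + 10560 = 11485.
Step 2: q^n = 5^11 = 48828125.
Step 3: Hamming bound ⌊q^n / V_q(n,t)⌋ = ⌊48828125/11485⌋ = 4251.
Step 4: Compare |C| = 1104 to 4251: satisfied.
The claimed |C| lies below the Hamming bound.


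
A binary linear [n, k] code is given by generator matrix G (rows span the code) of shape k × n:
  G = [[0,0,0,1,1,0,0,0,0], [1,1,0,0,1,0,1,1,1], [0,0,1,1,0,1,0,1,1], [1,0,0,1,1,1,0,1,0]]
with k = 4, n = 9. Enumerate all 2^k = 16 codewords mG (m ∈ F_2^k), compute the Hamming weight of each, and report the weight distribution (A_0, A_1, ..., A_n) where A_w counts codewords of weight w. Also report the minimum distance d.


Weight distribution: A_0 = 1, A_2 = 1, A_3 = 1, A_4 = 3, A_5 = 6, A_6 = 3, A_7 = 1. Minimum distance d = 2.

Enumerate all 2^4 = 16 messages m ∈ F_2^4.
For each, compute codeword c = mG in F_2^9, then tally its weight.
  m = 0000 → c = 000000000, weight = 0.
  m = 1000 → c = 000110000, weight = 2.
  m = 0100 → c = 110010111, weight = 6.
  m = 1100 → c = 110100111, weight = 6.
  m = 0010 → c = 001101011, weight = 5.
  m = 1010 → c = 001011011, weight = 5.
  m = 0110 → c = 111111100, weight = 7.
  m = 1110 → c = 111001100, weight = 5.
  m = 0001 → c = 100111010, weight = 5.
  m = 1001 → c = 100001010, weight = 3.
  m = 0101 → c = 010101101, weight = 5.
  m = 1101 → c = 010011101, weight = 5.
  m = 0011 → c = 101010001, weight = 4.
  m = 1011 → c = 101100001, weight = 4.
  m = 0111 → c = 011000110, weight = 4.
  m = 1111 → c = 011110110, weight = 6.
Tally weights:
  weight 0: 1 codewords.
  weight 2: 1 codewords.
  weight 3: 1 codewords.
  weight 4: 3 codewords.
  weight 5: 6 codewords.
  weight 6: 3 codewords.
  weight 7: 1 codewords.
Minimum distance d = smallest w > 0 with A_w > 0 = 2.
Sanity: Σ A_w = 16 = 2^4 = 16 ✓.


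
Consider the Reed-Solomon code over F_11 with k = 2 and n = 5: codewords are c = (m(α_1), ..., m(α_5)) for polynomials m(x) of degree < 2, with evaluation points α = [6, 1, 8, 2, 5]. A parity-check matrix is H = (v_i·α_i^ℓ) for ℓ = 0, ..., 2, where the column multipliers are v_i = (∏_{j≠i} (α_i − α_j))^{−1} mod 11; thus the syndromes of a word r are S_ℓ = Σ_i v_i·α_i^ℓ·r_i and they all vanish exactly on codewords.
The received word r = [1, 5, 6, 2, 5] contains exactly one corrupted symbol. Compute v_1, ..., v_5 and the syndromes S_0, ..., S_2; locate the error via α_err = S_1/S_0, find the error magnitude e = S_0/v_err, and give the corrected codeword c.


S = (4, 9, 1), error at position 5, error magnitude e = 1, c = [1, 5, 6, 2, 4].

Step 1: column multipliers v_i = (∏_{j≠i}(α_i − α_j))^{−1} mod 11.
  i = 1 (α = 6): (6−1)(6−8)(6−2)(6−5) = 5·(−2)·4·1 = −40 ≡ 4, so v_1 = 4^{−1} = 3 (mod 11).
  i = 2 (α = 1): (1−6)(1−8)(1−2)(1−5) = (−5)·(−7)·(−1)·(−4) = 140 ≡ 8, so v_2 = 8^{−1} = 7 (mod 11).
  i = 3 (α = 8): (8−6)(8−1)(8−2)(8−5) = 2·7·6·3 = 252 ≡ 10, so v_3 = 10^{−1} = 10 (mod 11).
  i = 4 (α = 2): (2−6)(2−1)(2−8)(2−5) = (−4)·1·(−6)·(−3) = −72 ≡ 5, so v_4 = 5^{−1} = 9 (mod 11).
  i = 5 (α = 5): (5−6)(5−1)(5−8)(5−2) = (−1)·4·(−3)·3 = 36 ≡ 3, so v_5 = 3^{−1} = 4 (mod 11).
  v = [3, 7, 10, 9, 4].
Step 2: syndromes of r = [1, 5, 6, 2, 5] (all sums mod 11).
  S_0 = Σ v_i r_i = 3·1 + 7·5 + 10·6 + 9·2 + 4·5 = 136 ≡ 4.
  S_1 = Σ v_i α_i r_i = 3·6·1 + 7·1·5 + 10·8·6 + 9·2·2 + 4·5·5 = 669 ≡ 9.
  α_i^2 mod 11 = [3, 1, 9, 4, 3].
  S_2 = Σ v_i α_i^2 r_i = 3·3·1 + 7·1·5 + 10·9·6 + 9·4·2 + 4·3·5 = 716 ≡ 1.
  S = (4, 9, 1) ≠ 0, so r is not a codeword (an error is present).
Step 3: locate the error. For a single error e at position i, S_ℓ = v_i·e·α_i^ℓ, so α_err = S_1/S_0.
  S_0^{−1} = 4^{−1} = 3 (mod 11), so α_err = 9·3 = 27 ≡ 5 = α_5. Error position i = 5.
  Consistency check: S_2/S_1 = 1·5 = 5 ≡ 5 = α_err ✓ (single-error assumption holds).
Step 4: error magnitude e = S_0/v_5 = S_0·∏_{j≠5}(α_5 − α_j) = 4·3 = 12 ≡ 1 (mod 11).
Step 5: correct position 5: c_5 = r_5 − e = 5 − 1 ≡ 4 (mod 11). Hence c = [1, 5, 6, 2, 4].
  Check: interpolating c through the α_i gives m(x) = 8 + 8·x (degree < 2) with m(α_i) = c_i for every i, so c is indeed a codeword.


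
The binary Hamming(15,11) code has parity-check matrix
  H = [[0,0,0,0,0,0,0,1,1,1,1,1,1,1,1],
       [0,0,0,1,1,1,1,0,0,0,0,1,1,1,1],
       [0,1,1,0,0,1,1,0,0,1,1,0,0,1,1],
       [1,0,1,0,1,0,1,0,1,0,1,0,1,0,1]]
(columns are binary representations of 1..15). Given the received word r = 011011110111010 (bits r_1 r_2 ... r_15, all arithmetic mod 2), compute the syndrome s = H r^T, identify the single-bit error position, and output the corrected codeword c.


s = (1, 1, 1, 0)^T, error position = 14, corrected codeword c = 011011110111000

Compute s = H r^T mod 2 one row at a time:
  s_1 = 1 + 0 + 1 + 1 + 1 + 0 + 1 + 0 = 5 ≡ 1 (mod 2).
  s_2 = 0 + 1 + 1 + 1 + 1 + 0 + 1 + 0 = 5 ≡ 1 (mod 2).
  s_3 = 1 + 1 + 1 + 1 + 1 + 1 + 1 + 0 = 7 ≡ 1 (mod 2).
  s_4 = 0 + 1 + 1 + 1 + 0 + 1 + 0 + 0 = 4 ≡ 0 (mod 2).
s = (1, 1, 1, 0)^T — this equals column 14 of H (binary 1110), so error is at position 14.
Correct: flip bit 14 of r = 011011110111010 to get c = 011011110111000.


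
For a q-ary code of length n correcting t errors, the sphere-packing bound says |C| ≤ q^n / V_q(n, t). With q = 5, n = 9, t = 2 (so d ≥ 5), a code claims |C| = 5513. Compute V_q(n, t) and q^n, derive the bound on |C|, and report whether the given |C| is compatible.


V_q(n, t) = 613, q^n = 1953125, Hamming bound = 3186, |C| = 5513 > bound (violated).

Step 1: Compute V_q(n, t) = Σ_{j=0}^2 C(n, j) (q−1)^j.
  j = 0: C(9,0)·(4)^0 = 1·1 = 1.
  j = 1: C(9,1)·(4)^1 = 9·4 = 36.
  j = 2: C(9,2)·(4)^2 = 36·16 = 576.
  V_q(n, t) = 1 + 36 + 576 = 613.
Step 2: q^n = 5^9 = 1953125.
Step 3: Hamming bound ⌊q^n / V_q(n,t)⌋ = ⌊1953125/613⌋ = 3186.
Step 4: Compare |C| = 5513 to 3186: violated.
The claimed |C| lies above the Hamming bound, so no 5-ary code of length 9 with d ≥ 5 can have 5513 codewords.


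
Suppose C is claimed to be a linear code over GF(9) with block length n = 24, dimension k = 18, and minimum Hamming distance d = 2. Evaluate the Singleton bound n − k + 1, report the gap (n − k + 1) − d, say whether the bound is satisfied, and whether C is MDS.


Singleton RHS = n − k + 1 = 7, slack = 5, bound satisfied, not MDS.

Singleton bound: d ≤ n − k + 1.
Here n = 24, k = 18, so n − k + 1 = 7.
Given d = 2, check d ≤ 7: YES.
Slack = (n − k + 1) − d = 5.
The code is NOT MDS (slack = 5 > 0).
Description: the claimed parameters are [24, 18, 2]_9; such a code would be non-MDS.
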